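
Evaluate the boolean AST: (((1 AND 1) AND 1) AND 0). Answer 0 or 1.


Step 1: Evaluate inner node
  1 AND 1 = 1
Step 2: Evaluate next node
  1 AND 1 = 1
Step 3: Evaluate root node
  1 AND 0 = 0

0


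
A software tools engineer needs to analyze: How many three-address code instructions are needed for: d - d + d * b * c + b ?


Expression: d - d + d * b * c + b
Generating three-address code (respecting * over +/- precedence):
  Instruction 1: t1 = d * b
  Instruction 2: t2 = t1 * c
  Instruction 3: t3 = d - d
  Instruction 4: t4 = t3 + t2
  Instruction 5: t5 = t4 + b
Total instructions: 5

5


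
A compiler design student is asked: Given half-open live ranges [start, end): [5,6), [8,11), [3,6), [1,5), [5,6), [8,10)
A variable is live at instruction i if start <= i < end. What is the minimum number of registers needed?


Live ranges:
  Var0: [5, 6)
  Var1: [8, 11)
  Var2: [3, 6)
  Var3: [1, 5)
  Var4: [5, 6)
  Var5: [8, 10)
Sweep-line events (position, delta, active):
  pos=1 start -> active=1
  pos=3 start -> active=2
  pos=5 end -> active=1
  pos=5 start -> active=2
  pos=5 start -> active=3
  pos=6 end -> active=2
  pos=6 end -> active=1
  pos=6 end -> active=0
  pos=8 start -> active=1
  pos=8 start -> active=2
  pos=10 end -> active=1
  pos=11 end -> active=0
Maximum simultaneous active: 3
Minimum registers needed: 3

3


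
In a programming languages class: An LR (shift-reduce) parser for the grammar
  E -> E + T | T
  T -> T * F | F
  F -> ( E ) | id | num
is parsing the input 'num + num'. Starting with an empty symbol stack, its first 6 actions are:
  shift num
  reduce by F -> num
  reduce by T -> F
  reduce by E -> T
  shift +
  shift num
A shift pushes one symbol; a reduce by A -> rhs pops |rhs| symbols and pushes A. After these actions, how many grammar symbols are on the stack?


Tracking the symbol stack through each action:
  Action 1: shift 'num' : push -> stack = [num] (size 1)
  Action 2: reduce by F -> num : pop 1, push F -> stack = [F] (size 1)
  Action 3: reduce by T -> F : pop 1, push T -> stack = [T] (size 1)
  Action 4: reduce by E -> T : pop 1, push E -> stack = [E] (size 1)
  Action 5: shift '+' : push -> stack = [E, +] (size 2)
  Action 6: shift 'num' : push -> stack = [E, +, num] (size 3)
Final stack size: 3

3


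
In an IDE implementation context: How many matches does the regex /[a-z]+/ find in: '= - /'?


Pattern: /[a-z]+/ (identifiers)
Input: '= - /'
Scanning for matches:
Total matches: 0

0


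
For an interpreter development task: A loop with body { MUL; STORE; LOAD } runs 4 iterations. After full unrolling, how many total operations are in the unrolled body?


Loop body operations: MUL, STORE, LOAD (3 ops per iteration)
Unrolling 4 iterations:
  Iteration 1: MUL, STORE, LOAD (3 ops)
  Iteration 2: MUL, STORE, LOAD (3 ops)
  Iteration 3: MUL, STORE, LOAD (3 ops)
  Iteration 4: MUL, STORE, LOAD (3 ops)
Total: 4 iterations * 3 ops/iter = 12 operations

12


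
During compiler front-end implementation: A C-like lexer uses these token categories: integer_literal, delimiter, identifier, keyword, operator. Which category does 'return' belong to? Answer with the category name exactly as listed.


Token: 'return'
Checking categories:
  identifier: no
  integer_literal: no
  operator: no
  keyword: YES
  delimiter: no
Category: keyword

keyword


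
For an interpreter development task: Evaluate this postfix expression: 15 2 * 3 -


Processing tokens left to right:
Push 15, Push 2
Pop 15 and 2, compute 15 * 2 = 30, push 30
Push 3
Pop 30 and 3, compute 30 - 3 = 27, push 27
Stack result: 27

27


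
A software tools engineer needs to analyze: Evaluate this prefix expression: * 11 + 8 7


Parsing prefix expression: * 11 + 8 7
Step 1: Innermost operation '+ 8 7'
  8 + 7 = 15
Step 2: Outer operation '* 11 [15]'
  11 * 15 = 165

165


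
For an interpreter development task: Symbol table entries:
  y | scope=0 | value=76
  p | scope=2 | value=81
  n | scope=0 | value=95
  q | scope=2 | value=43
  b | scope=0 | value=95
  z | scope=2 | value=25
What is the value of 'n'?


Searching symbol table for 'n':
  y | scope=0 | value=76
  p | scope=2 | value=81
  n | scope=0 | value=95 <- MATCH
  q | scope=2 | value=43
  b | scope=0 | value=95
  z | scope=2 | value=25
Found 'n' at scope 0 with value 95

95


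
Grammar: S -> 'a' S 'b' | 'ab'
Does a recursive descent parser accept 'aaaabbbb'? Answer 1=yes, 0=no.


Grammar accepts strings of the form a^n b^n (n >= 1)
Word: 'aaaabbbb'
Counting: 4 a's and 4 b's
Check: 4 == 4? Yes
Derivation (S -> aSb applied 3 time(s), then S -> ab): S => aSb => aaSbb => aaaSbbb => aaaabbbb
Accepted

1


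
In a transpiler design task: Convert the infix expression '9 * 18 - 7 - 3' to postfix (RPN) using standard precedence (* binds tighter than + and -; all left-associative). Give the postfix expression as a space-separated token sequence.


Applying the shunting-yard algorithm:
  Operand 9 -> output
  Push '*' onto operator stack -> op-stack: [*]
  Operand 18 -> output
  See '-' (prec 1); top '*' (prec 2) >= it -> pop '*' to output
  Push '-' onto operator stack -> op-stack: [-]
  Operand 7 -> output
  See '-' (prec 1); top '-' (prec 1) >= it -> pop '-' to output
  Push '-' onto operator stack -> op-stack: [-]
  Operand 3 -> output
  End of input: pop '-' to output
Postfix result: 9 18 * 7 - 3 -

9 18 * 7 - 3 -


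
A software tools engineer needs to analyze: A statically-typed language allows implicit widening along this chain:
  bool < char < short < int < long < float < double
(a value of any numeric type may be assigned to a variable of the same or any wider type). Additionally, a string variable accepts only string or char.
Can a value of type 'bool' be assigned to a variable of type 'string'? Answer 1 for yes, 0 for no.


Target variable type: string
Source value type: bool
Rule: string accepts only {string, char}
  source 'bool' in {string, char}? No
Result: 0

0


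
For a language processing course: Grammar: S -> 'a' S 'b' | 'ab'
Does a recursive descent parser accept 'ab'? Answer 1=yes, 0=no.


Grammar accepts strings of the form a^n b^n (n >= 1)
Word: 'ab'
Counting: 1 a's and 1 b's
Check: 1 == 1? Yes
Derivation (S -> aSb applied 0 time(s), then S -> ab): S => ab
Accepted

1


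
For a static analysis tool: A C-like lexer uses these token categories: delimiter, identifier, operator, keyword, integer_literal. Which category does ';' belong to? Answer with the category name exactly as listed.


Token: ';'
Checking categories:
  identifier: no
  integer_literal: no
  operator: no
  keyword: no
  delimiter: YES
Category: delimiter

delimiter


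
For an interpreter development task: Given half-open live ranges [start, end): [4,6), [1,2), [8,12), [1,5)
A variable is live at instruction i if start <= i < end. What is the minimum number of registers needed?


Live ranges:
  Var0: [4, 6)
  Var1: [1, 2)
  Var2: [8, 12)
  Var3: [1, 5)
Sweep-line events (position, delta, active):
  pos=1 start -> active=1
  pos=1 start -> active=2
  pos=2 end -> active=1
  pos=4 start -> active=2
  pos=5 end -> active=1
  pos=6 end -> active=0
  pos=8 start -> active=1
  pos=12 end -> active=0
Maximum simultaneous active: 2
Minimum registers needed: 2

2


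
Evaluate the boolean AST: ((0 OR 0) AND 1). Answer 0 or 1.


Step 1: Evaluate inner node
  0 OR 0 = 0
Step 2: Evaluate root node
  0 AND 1 = 0

0


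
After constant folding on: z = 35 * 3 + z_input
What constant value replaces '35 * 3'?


Identifying constant sub-expression:
  Original: z = 35 * 3 + z_input
  35 and 3 are both compile-time constants
  Evaluating: 35 * 3 = 105
  After folding: z = 105 + z_input

105


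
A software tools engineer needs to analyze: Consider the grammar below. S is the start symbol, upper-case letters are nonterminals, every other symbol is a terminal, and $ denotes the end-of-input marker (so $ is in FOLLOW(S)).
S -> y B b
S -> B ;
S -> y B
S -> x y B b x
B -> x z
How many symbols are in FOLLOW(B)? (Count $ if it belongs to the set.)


S is the start symbol and does not occur in any rule body, so FOLLOW(S) = {$}.
Examining every occurrence of B in a rule body:
  S -> y B b : B is followed by terminal 'b' -> add 'b'
  S -> B ; : B is followed by terminal ';' -> add ';'
  S -> y B : B is at the right end -> add FOLLOW(S) = {$}
  S -> x y B b x : B is followed by terminal 'b' -> add 'b' (already in the set)
  B -> x z : B does not occur in the body -> contributes nothing
FOLLOW(B) = {;, b, $}
Count: 3

3


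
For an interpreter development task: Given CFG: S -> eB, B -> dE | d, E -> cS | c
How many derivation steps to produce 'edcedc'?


Grammar: S -> eB, B -> dE | d, E -> cS | c
Deriving 'edcedc':
Step 1: S -> eB => eB
Step 2: B -> dE => edE
Step 3: E -> cS => edcS
Step 4: S -> eB => edceB
Step 5: B -> dE => edcedE
Step 6: E -> c => edcedc
Total derivation steps: 6

6


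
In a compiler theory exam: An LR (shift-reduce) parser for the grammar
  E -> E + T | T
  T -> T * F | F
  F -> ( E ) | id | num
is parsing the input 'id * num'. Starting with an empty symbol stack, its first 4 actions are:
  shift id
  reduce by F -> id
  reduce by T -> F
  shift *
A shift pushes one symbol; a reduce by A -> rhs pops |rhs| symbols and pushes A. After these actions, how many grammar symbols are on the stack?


Tracking the symbol stack through each action:
  Action 1: shift 'id' : push -> stack = [id] (size 1)
  Action 2: reduce by F -> id : pop 1, push F -> stack = [F] (size 1)
  Action 3: reduce by T -> F : pop 1, push T -> stack = [T] (size 1)
  Action 4: shift '*' : push -> stack = [T, *] (size 2)
Final stack size: 2

2


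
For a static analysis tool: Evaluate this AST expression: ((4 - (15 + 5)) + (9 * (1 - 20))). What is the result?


Expression: ((4 - (15 + 5)) + (9 * (1 - 20)))
Evaluating step by step:
  15 + 5 = 20
  4 - 20 = -16
  1 - 20 = -19
  9 * -19 = -171
  -16 + -171 = -187
Result: -187

-187


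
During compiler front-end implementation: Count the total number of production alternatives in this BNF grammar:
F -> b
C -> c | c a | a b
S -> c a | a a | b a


Counting alternatives per rule:
  F: 1 alternative(s)
  C: 3 alternative(s)
  S: 3 alternative(s)
Sum: 1 + 3 + 3 = 7

7


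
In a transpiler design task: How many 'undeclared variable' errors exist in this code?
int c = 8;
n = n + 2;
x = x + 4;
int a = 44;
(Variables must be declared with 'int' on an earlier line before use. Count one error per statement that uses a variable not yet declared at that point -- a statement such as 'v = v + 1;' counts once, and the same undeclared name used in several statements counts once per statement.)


Scanning code line by line:
  Line 1: declare 'c' -> declared = ['c']
  Line 2: use 'n' -> ERROR (undeclared)
  Line 3: use 'x' -> ERROR (undeclared)
  Line 4: declare 'a' -> declared = ['a', 'c']
Total undeclared variable errors: 2

2


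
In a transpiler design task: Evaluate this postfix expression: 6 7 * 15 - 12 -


Processing tokens left to right:
Push 6, Push 7
Pop 6 and 7, compute 6 * 7 = 42, push 42
Push 15
Pop 42 and 15, compute 42 - 15 = 27, push 27
Push 12
Pop 27 and 12, compute 27 - 12 = 15, push 15
Stack result: 15

15


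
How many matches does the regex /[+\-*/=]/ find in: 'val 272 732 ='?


Pattern: /[+\-*/=]/ (operators)
Input: 'val 272 732 ='
Scanning for matches:
  Match 1: '='
Total matches: 1

1


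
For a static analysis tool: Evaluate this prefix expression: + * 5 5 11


Parsing prefix expression: + * 5 5 11
Step 1: Innermost operation '* 5 5'
  5 * 5 = 25
Step 2: Outer operation '+ [25] 11'
  25 + 11 = 36

36


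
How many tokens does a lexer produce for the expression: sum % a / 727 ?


Scanning 'sum % a / 727'
Token 1: 'sum' -> identifier
Token 2: '%' -> operator
Token 3: 'a' -> identifier
Token 4: '/' -> operator
Token 5: '727' -> integer_literal
Total tokens: 5

5


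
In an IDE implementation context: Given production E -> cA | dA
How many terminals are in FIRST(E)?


Production: E -> cA | dA
Examining each alternative for leading terminals:
  E -> cA : first terminal = 'c'
  E -> dA : first terminal = 'd'
FIRST(E) = {c, d}
Count: 2

2


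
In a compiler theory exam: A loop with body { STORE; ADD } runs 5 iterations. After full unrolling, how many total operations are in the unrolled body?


Loop body operations: STORE, ADD (2 ops per iteration)
Unrolling 5 iterations:
  Iteration 1: STORE, ADD (2 ops)
  Iteration 2: STORE, ADD (2 ops)
  Iteration 3: STORE, ADD (2 ops)
  Iteration 4: STORE, ADD (2 ops)
  Iteration 5: STORE, ADD (2 ops)
Total: 5 iterations * 2 ops/iter = 10 operations

10


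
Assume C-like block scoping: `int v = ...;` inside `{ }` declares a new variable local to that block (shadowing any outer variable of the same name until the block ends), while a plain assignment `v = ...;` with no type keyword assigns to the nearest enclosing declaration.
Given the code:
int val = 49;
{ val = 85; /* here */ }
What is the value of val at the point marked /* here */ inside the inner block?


Analyzing scoping rules:
Outer scope: declares val = 49
Inner block: 'val = 85;' has no type keyword, so it is an assignment to the outer val (no shadowing)
Inside the block, after the assignment -> 85
Result: 85

85


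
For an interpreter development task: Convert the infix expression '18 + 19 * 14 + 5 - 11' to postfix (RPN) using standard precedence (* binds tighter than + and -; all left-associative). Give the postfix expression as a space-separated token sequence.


Applying the shunting-yard algorithm:
  Operand 18 -> output
  Push '+' onto operator stack -> op-stack: [+]
  Operand 19 -> output
  Push '*' onto operator stack -> op-stack: [+, *]
  Operand 14 -> output
  See '+' (prec 1); top '*' (prec 2) >= it -> pop '*' to output
  See '+' (prec 1); top '+' (prec 1) >= it -> pop '+' to output
  Push '+' onto operator stack -> op-stack: [+]
  Operand 5 -> output
  See '-' (prec 1); top '+' (prec 1) >= it -> pop '+' to output
  Push '-' onto operator stack -> op-stack: [-]
  Operand 11 -> output
  End of input: pop '-' to output
Postfix result: 18 19 14 * + 5 + 11 -

18 19 14 * + 5 + 11 -


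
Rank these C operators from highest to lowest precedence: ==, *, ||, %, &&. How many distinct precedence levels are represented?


Looking up precedence for each operator:
  == -> precedence 3
  * -> precedence 6
  || -> precedence 1
  % -> precedence 6
  && -> precedence 2
Sorted highest to lowest: *, %, ==, &&, ||
Distinct precedence values: [6, 3, 2, 1]
Number of distinct levels: 4

4


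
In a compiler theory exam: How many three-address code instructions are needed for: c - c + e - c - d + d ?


Expression: c - c + e - c - d + d
Generating three-address code (respecting * over +/- precedence):
  Instruction 1: t1 = c - c
  Instruction 2: t2 = t1 + e
  Instruction 3: t3 = t2 - c
  Instruction 4: t4 = t3 - d
  Instruction 5: t5 = t4 + d
Total instructions: 5

5


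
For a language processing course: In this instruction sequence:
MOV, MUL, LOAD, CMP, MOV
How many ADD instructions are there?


Scanning instruction sequence for ADD:
  Position 1: MOV
  Position 2: MUL
  Position 3: LOAD
  Position 4: CMP
  Position 5: MOV
Matches at positions: []
Total ADD count: 0

0


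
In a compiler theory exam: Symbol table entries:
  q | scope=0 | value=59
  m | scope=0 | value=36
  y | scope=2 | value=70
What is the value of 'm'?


Searching symbol table for 'm':
  q | scope=0 | value=59
  m | scope=0 | value=36 <- MATCH
  y | scope=2 | value=70
Found 'm' at scope 0 with value 36

36


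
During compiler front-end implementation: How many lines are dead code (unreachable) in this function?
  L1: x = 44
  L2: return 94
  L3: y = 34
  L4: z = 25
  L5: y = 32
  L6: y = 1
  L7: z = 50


Analyzing control flow:
  L1: reachable (before return)
  L2: reachable (return statement)
  L3: DEAD (after return at L2)
  L4: DEAD (after return at L2)
  L5: DEAD (after return at L2)
  L6: DEAD (after return at L2)
  L7: DEAD (after return at L2)
Return at L2, total lines = 7
Dead lines: L3 through L7
Count: 5

5


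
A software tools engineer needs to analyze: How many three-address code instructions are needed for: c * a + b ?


Expression: c * a + b
Generating three-address code (respecting * over +/- precedence):
  Instruction 1: t1 = c * a
  Instruction 2: t2 = t1 + b
Total instructions: 2

2


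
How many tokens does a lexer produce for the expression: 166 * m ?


Scanning '166 * m'
Token 1: '166' -> integer_literal
Token 2: '*' -> operator
Token 3: 'm' -> identifier
Total tokens: 3

3


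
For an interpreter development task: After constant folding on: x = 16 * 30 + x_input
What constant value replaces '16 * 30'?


Identifying constant sub-expression:
  Original: x = 16 * 30 + x_input
  16 and 30 are both compile-time constants
  Evaluating: 16 * 30 = 480
  After folding: x = 480 + x_input

480


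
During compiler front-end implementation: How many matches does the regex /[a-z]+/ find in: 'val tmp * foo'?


Pattern: /[a-z]+/ (identifiers)
Input: 'val tmp * foo'
Scanning for matches:
  Match 1: 'val'
  Match 2: 'tmp'
  Match 3: 'foo'
Total matches: 3

3


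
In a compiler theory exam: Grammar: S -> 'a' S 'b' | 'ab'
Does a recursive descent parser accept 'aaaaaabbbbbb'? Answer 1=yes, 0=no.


Grammar accepts strings of the form a^n b^n (n >= 1)
Word: 'aaaaaabbbbbb'
Counting: 6 a's and 6 b's
Check: 6 == 6? Yes
Derivation (S -> aSb applied 5 time(s), then S -> ab): S => aSb => aaSbb => aaaSbbb => aaaaSbbbb => aaaaaSbbbbb => aaaaaabbbbbb
Accepted

1


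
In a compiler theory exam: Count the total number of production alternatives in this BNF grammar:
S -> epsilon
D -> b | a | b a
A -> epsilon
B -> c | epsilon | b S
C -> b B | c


Counting alternatives per rule:
  S: 1 alternative(s)
  D: 3 alternative(s)
  A: 1 alternative(s)
  B: 3 alternative(s)
  C: 2 alternative(s)
Sum: 1 + 3 + 1 + 3 + 2 = 10

10


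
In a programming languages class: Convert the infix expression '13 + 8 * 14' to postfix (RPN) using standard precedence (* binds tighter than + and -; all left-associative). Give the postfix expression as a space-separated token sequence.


Applying the shunting-yard algorithm:
  Operand 13 -> output
  Push '+' onto operator stack -> op-stack: [+]
  Operand 8 -> output
  Push '*' onto operator stack -> op-stack: [+, *]
  Operand 14 -> output
  End of input: pop '*' to output
  End of input: pop '+' to output
Postfix result: 13 8 14 * +

13 8 14 * +


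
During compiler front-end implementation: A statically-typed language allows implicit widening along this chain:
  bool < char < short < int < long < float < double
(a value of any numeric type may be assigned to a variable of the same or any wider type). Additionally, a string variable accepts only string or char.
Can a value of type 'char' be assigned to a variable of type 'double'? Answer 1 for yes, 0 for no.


Target variable type: double
Source value type: char
Numeric ranks: char=1, double=6
Widening allowed iff rank(source) <= rank(target): 1 <= 6? Yes
Result: 1

1


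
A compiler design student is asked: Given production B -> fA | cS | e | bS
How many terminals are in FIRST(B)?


Production: B -> fA | cS | e | bS
Examining each alternative for leading terminals:
  B -> fA : first terminal = 'f'
  B -> cS : first terminal = 'c'
  B -> e : first terminal = 'e'
  B -> bS : first terminal = 'b'
FIRST(B) = {b, c, e, f}
Count: 4

4


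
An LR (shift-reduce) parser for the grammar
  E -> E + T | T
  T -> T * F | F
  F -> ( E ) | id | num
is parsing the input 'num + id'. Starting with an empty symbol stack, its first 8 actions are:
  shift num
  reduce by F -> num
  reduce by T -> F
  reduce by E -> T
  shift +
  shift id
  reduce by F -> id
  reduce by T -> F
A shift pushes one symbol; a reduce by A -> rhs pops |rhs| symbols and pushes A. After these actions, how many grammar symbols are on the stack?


Tracking the symbol stack through each action:
  Action 1: shift 'num' : push -> stack = [num] (size 1)
  Action 2: reduce by F -> num : pop 1, push F -> stack = [F] (size 1)
  Action 3: reduce by T -> F : pop 1, push T -> stack = [T] (size 1)
  Action 4: reduce by E -> T : pop 1, push E -> stack = [E] (size 1)
  Action 5: shift '+' : push -> stack = [E, +] (size 2)
  Action 6: shift 'id' : push -> stack = [E, +, id] (size 3)
  Action 7: reduce by F -> id : pop 1, push F -> stack = [E, +, F] (size 3)
  Action 8: reduce by T -> F : pop 1, push T -> stack = [E, +, T] (size 3)
Final stack size: 3

3


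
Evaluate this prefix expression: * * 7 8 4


Parsing prefix expression: * * 7 8 4
Step 1: Innermost operation '* 7 8'
  7 * 8 = 56
Step 2: Outer operation '* [56] 4'
  56 * 4 = 224

224


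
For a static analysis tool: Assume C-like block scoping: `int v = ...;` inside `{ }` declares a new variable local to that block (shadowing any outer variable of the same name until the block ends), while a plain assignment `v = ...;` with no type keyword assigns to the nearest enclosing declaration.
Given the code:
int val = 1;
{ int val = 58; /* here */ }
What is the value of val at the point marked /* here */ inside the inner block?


Analyzing scoping rules:
Outer scope: declares val = 1
Inner block: 'int val = 58;' declares a NEW val that shadows the outer one
Inside the block the inner declaration is in scope -> 58
Result: 58

58


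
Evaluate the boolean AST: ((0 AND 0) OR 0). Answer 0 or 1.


Step 1: Evaluate inner node
  0 AND 0 = 0
Step 2: Evaluate root node
  0 OR 0 = 0

0


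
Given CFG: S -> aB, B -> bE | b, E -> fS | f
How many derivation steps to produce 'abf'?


Grammar: S -> aB, B -> bE | b, E -> fS | f
Deriving 'abf':
Step 1: S -> aB => aB
Step 2: B -> bE => abE
Step 3: E -> f => abf
Total derivation steps: 3

3


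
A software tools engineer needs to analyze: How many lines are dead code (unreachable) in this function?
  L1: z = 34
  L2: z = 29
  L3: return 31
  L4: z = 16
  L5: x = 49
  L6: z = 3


Analyzing control flow:
  L1: reachable (before return)
  L2: reachable (before return)
  L3: reachable (return statement)
  L4: DEAD (after return at L3)
  L5: DEAD (after return at L3)
  L6: DEAD (after return at L3)
Return at L3, total lines = 6
Dead lines: L4 through L6
Count: 3

3


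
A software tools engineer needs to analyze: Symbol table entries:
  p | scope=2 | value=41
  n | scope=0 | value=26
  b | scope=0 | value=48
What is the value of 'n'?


Searching symbol table for 'n':
  p | scope=2 | value=41
  n | scope=0 | value=26 <- MATCH
  b | scope=0 | value=48
Found 'n' at scope 0 with value 26

26


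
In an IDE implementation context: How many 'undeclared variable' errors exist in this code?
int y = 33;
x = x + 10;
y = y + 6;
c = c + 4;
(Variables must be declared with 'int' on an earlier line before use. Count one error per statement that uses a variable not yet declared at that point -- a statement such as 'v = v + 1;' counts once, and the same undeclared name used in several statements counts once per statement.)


Scanning code line by line:
  Line 1: declare 'y' -> declared = ['y']
  Line 2: use 'x' -> ERROR (undeclared)
  Line 3: use 'y' -> OK (declared)
  Line 4: use 'c' -> ERROR (undeclared)
Total undeclared variable errors: 2

2


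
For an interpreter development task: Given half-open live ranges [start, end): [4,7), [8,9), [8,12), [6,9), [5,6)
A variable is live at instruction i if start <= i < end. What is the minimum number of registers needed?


Live ranges:
  Var0: [4, 7)
  Var1: [8, 9)
  Var2: [8, 12)
  Var3: [6, 9)
  Var4: [5, 6)
Sweep-line events (position, delta, active):
  pos=4 start -> active=1
  pos=5 start -> active=2
  pos=6 end -> active=1
  pos=6 start -> active=2
  pos=7 end -> active=1
  pos=8 start -> active=2
  pos=8 start -> active=3
  pos=9 end -> active=2
  pos=9 end -> active=1
  pos=12 end -> active=0
Maximum simultaneous active: 3
Minimum registers needed: 3

3


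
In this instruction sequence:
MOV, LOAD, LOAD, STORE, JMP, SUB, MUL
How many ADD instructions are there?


Scanning instruction sequence for ADD:
  Position 1: MOV
  Position 2: LOAD
  Position 3: LOAD
  Position 4: STORE
  Position 5: JMP
  Position 6: SUB
  Position 7: MUL
Matches at positions: []
Total ADD count: 0

0


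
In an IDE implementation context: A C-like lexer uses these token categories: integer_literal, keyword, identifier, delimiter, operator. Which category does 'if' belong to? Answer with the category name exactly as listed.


Token: 'if'
Checking categories:
  identifier: no
  integer_literal: no
  operator: no
  keyword: YES
  delimiter: no
Category: keyword

keyword


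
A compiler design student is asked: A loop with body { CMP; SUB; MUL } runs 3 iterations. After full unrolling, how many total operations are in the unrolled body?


Loop body operations: CMP, SUB, MUL (3 ops per iteration)
Unrolling 3 iterations:
  Iteration 1: CMP, SUB, MUL (3 ops)
  Iteration 2: CMP, SUB, MUL (3 ops)
  Iteration 3: CMP, SUB, MUL (3 ops)
Total: 3 iterations * 3 ops/iter = 9 operations

9


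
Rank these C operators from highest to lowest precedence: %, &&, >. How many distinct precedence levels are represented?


Looking up precedence for each operator:
  % -> precedence 6
  && -> precedence 2
  > -> precedence 4
Sorted highest to lowest: %, >, &&
Distinct precedence values: [6, 4, 2]
Number of distinct levels: 3

3


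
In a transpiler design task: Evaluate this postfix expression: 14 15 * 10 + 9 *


Processing tokens left to right:
Push 14, Push 15
Pop 14 and 15, compute 14 * 15 = 210, push 210
Push 10
Pop 210 and 10, compute 210 + 10 = 220, push 220
Push 9
Pop 220 and 9, compute 220 * 9 = 1980, push 1980
Stack result: 1980

1980


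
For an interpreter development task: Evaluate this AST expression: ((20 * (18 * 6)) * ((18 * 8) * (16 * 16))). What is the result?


Expression: ((20 * (18 * 6)) * ((18 * 8) * (16 * 16)))
Evaluating step by step:
  18 * 6 = 108
  20 * 108 = 2160
  18 * 8 = 144
  16 * 16 = 256
  144 * 256 = 36864
  2160 * 36864 = 79626240
Result: 79626240

79626240


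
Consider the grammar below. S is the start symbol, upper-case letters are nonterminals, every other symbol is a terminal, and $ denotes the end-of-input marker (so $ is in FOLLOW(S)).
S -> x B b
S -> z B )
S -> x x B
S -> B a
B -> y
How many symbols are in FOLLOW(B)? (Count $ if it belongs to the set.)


S is the start symbol and does not occur in any rule body, so FOLLOW(S) = {$}.
Examining every occurrence of B in a rule body:
  S -> x B b : B is followed by terminal 'b' -> add 'b'
  S -> z B ) : B is followed by terminal ')' -> add ')'
  S -> x x B : B is at the right end -> add FOLLOW(S) = {$}
  S -> B a : B is followed by terminal 'a' -> add 'a'
  B -> y : B does not occur in the body -> contributes nothing
FOLLOW(B) = {), a, b, $}
Count: 4

4


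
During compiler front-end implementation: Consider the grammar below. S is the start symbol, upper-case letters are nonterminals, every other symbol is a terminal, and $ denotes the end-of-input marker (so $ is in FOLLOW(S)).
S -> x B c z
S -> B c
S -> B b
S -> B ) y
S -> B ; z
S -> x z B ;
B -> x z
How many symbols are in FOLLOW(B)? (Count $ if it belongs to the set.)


S is the start symbol and does not occur in any rule body, so FOLLOW(S) = {$}.
Examining every occurrence of B in a rule body:
  S -> x B c z : B is followed by terminal 'c' -> add 'c'
  S -> B c : B is followed by terminal 'c' -> add 'c' (already in the set)
  S -> B b : B is followed by terminal 'b' -> add 'b'
  S -> B ) y : B is followed by terminal ')' -> add ')'
  S -> B ; z : B is followed by terminal ';' -> add ';'
  S -> x z B ; : B is followed by terminal ';' -> add ';' (already in the set)
  B -> x z : B does not occur in the body -> contributes nothing
FOLLOW(B) = {), ;, b, c}
Count: 4

4


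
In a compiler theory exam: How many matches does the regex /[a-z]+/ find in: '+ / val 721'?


Pattern: /[a-z]+/ (identifiers)
Input: '+ / val 721'
Scanning for matches:
  Match 1: 'val'
Total matches: 1

1


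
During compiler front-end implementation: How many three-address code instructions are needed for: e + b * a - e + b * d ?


Expression: e + b * a - e + b * d
Generating three-address code (respecting * over +/- precedence):
  Instruction 1: t1 = b * a
  Instruction 2: t2 = b * d
  Instruction 3: t3 = e + t1
  Instruction 4: t4 = t3 - e
  Instruction 5: t5 = t4 + t2
Total instructions: 5

5


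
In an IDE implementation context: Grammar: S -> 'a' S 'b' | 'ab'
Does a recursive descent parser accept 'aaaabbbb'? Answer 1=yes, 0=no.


Grammar accepts strings of the form a^n b^n (n >= 1)
Word: 'aaaabbbb'
Counting: 4 a's and 4 b's
Check: 4 == 4? Yes
Derivation (S -> aSb applied 3 time(s), then S -> ab): S => aSb => aaSbb => aaaSbbb => aaaabbbb
Accepted

1


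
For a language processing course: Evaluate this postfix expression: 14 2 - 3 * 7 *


Processing tokens left to right:
Push 14, Push 2
Pop 14 and 2, compute 14 - 2 = 12, push 12
Push 3
Pop 12 and 3, compute 12 * 3 = 36, push 36
Push 7
Pop 36 and 7, compute 36 * 7 = 252, push 252
Stack result: 252

252


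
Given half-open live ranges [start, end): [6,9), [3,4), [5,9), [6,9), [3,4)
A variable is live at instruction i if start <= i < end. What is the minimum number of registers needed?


Live ranges:
  Var0: [6, 9)
  Var1: [3, 4)
  Var2: [5, 9)
  Var3: [6, 9)
  Var4: [3, 4)
Sweep-line events (position, delta, active):
  pos=3 start -> active=1
  pos=3 start -> active=2
  pos=4 end -> active=1
  pos=4 end -> active=0
  pos=5 start -> active=1
  pos=6 start -> active=2
  pos=6 start -> active=3
  pos=9 end -> active=2
  pos=9 end -> active=1
  pos=9 end -> active=0
Maximum simultaneous active: 3
Minimum registers needed: 3

3


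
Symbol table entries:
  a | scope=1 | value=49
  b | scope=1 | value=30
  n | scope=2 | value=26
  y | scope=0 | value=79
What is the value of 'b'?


Searching symbol table for 'b':
  a | scope=1 | value=49
  b | scope=1 | value=30 <- MATCH
  n | scope=2 | value=26
  y | scope=0 | value=79
Found 'b' at scope 1 with value 30

30


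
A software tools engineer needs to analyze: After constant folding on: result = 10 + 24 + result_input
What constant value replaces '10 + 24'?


Identifying constant sub-expression:
  Original: result = 10 + 24 + result_input
  10 and 24 are both compile-time constants
  Evaluating: 10 + 24 = 34
  After folding: result = 34 + result_input

34


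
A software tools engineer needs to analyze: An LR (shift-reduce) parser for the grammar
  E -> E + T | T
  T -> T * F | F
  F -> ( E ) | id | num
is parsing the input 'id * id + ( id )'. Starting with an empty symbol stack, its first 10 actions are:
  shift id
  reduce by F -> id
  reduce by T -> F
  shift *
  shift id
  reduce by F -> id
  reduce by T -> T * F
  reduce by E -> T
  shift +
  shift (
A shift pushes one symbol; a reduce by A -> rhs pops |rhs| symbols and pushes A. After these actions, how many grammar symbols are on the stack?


Tracking the symbol stack through each action:
  Action 1: shift 'id' : push -> stack = [id] (size 1)
  Action 2: reduce by F -> id : pop 1, push F -> stack = [F] (size 1)
  Action 3: reduce by T -> F : pop 1, push T -> stack = [T] (size 1)
  Action 4: shift '*' : push -> stack = [T, *] (size 2)
  Action 5: shift 'id' : push -> stack = [T, *, id] (size 3)
  Action 6: reduce by F -> id : pop 1, push F -> stack = [T, *, F] (size 3)
  Action 7: reduce by T -> T * F : pop 3, push T -> stack = [T] (size 1)
  Action 8: reduce by E -> T : pop 1, push E -> stack = [E] (size 1)
  Action 9: shift '+' : push -> stack = [E, +] (size 2)
  Action 10: shift '(' : push -> stack = [E, +, (] (size 3)
Final stack size: 3

3


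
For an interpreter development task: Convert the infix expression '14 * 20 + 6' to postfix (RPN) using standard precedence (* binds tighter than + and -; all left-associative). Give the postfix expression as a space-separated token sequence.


Applying the shunting-yard algorithm:
  Operand 14 -> output
  Push '*' onto operator stack -> op-stack: [*]
  Operand 20 -> output
  See '+' (prec 1); top '*' (prec 2) >= it -> pop '*' to output
  Push '+' onto operator stack -> op-stack: [+]
  Operand 6 -> output
  End of input: pop '+' to output
Postfix result: 14 20 * 6 +

14 20 * 6 +


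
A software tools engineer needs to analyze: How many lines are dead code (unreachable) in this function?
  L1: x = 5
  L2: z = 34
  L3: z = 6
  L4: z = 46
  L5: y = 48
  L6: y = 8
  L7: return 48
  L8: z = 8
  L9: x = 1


Analyzing control flow:
  L1: reachable (before return)
  L2: reachable (before return)
  L3: reachable (before return)
  L4: reachable (before return)
  L5: reachable (before return)
  L6: reachable (before return)
  L7: reachable (return statement)
  L8: DEAD (after return at L7)
  L9: DEAD (after return at L7)
Return at L7, total lines = 9
Dead lines: L8 through L9
Count: 2

2


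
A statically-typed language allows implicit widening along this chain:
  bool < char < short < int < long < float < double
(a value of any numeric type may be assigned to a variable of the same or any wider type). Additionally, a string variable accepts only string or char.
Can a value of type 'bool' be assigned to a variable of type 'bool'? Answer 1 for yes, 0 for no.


Target variable type: bool
Source value type: bool
Numeric ranks: bool=0, bool=0
Widening allowed iff rank(source) <= rank(target): 0 <= 0? Yes
Result: 1

1


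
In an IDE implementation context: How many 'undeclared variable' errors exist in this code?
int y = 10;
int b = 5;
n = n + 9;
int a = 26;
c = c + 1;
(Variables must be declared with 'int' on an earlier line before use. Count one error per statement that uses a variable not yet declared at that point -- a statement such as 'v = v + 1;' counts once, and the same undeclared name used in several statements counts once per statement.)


Scanning code line by line:
  Line 1: declare 'y' -> declared = ['y']
  Line 2: declare 'b' -> declared = ['b', 'y']
  Line 3: use 'n' -> ERROR (undeclared)
  Line 4: declare 'a' -> declared = ['a', 'b', 'y']
  Line 5: use 'c' -> ERROR (undeclared)
Total undeclared variable errors: 2

2


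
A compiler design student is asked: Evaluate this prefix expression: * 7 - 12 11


Parsing prefix expression: * 7 - 12 11
Step 1: Innermost operation '- 12 11'
  12 - 11 = 1
Step 2: Outer operation '* 7 [1]'
  7 * 1 = 7

7


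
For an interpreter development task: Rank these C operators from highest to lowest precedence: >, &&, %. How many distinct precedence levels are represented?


Looking up precedence for each operator:
  > -> precedence 4
  && -> precedence 2
  % -> precedence 6
Sorted highest to lowest: %, >, &&
Distinct precedence values: [6, 4, 2]
Number of distinct levels: 3

3


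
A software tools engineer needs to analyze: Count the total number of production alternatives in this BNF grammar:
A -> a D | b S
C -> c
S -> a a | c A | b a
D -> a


Counting alternatives per rule:
  A: 2 alternative(s)
  C: 1 alternative(s)
  S: 3 alternative(s)
  D: 1 alternative(s)
Sum: 2 + 1 + 3 + 1 = 7

7


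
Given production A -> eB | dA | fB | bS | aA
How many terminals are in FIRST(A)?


Production: A -> eB | dA | fB | bS | aA
Examining each alternative for leading terminals:
  A -> eB : first terminal = 'e'
  A -> dA : first terminal = 'd'
  A -> fB : first terminal = 'f'
  A -> bS : first terminal = 'b'
  A -> aA : first terminal = 'a'
FIRST(A) = {a, b, d, e, f}
Count: 5

5


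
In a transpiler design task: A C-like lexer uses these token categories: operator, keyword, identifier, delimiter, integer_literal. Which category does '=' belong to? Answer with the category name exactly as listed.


Token: '='
Checking categories:
  identifier: no
  integer_literal: no
  operator: YES
  keyword: no
  delimiter: no
Category: operator

operator


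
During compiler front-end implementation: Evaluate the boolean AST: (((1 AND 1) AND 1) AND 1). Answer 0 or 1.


Step 1: Evaluate inner node
  1 AND 1 = 1
Step 2: Evaluate next node
  1 AND 1 = 1
Step 3: Evaluate root node
  1 AND 1 = 1

1


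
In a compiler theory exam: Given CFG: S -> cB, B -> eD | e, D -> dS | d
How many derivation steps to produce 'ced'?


Grammar: S -> cB, B -> eD | e, D -> dS | d
Deriving 'ced':
Step 1: S -> cB => cB
Step 2: B -> eD => ceD
Step 3: D -> d => ced
Total derivation steps: 3

3


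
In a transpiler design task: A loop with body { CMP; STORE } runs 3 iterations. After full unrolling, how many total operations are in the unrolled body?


Loop body operations: CMP, STORE (2 ops per iteration)
Unrolling 3 iterations:
  Iteration 1: CMP, STORE (2 ops)
  Iteration 2: CMP, STORE (2 ops)
  Iteration 3: CMP, STORE (2 ops)
Total: 3 iterations * 2 ops/iter = 6 operations

6


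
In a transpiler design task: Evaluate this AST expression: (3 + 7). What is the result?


Expression: (3 + 7)
Evaluating step by step:
  3 + 7 = 10
Result: 10

10


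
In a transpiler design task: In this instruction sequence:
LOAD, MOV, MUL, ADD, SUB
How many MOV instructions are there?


Scanning instruction sequence for MOV:
  Position 1: LOAD
  Position 2: MOV <- MATCH
  Position 3: MUL
  Position 4: ADD
  Position 5: SUB
Matches at positions: [2]
Total MOV count: 1

1


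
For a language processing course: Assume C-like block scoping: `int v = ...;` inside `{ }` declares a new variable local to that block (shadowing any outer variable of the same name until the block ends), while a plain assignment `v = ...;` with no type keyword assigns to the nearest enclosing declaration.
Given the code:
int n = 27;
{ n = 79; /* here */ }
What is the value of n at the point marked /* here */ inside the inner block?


Analyzing scoping rules:
Outer scope: declares n = 27
Inner block: 'n = 79;' has no type keyword, so it is an assignment to the outer n (no shadowing)
Inside the block, after the assignment -> 79
Result: 79

79


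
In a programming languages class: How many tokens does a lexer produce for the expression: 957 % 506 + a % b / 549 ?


Scanning '957 % 506 + a % b / 549'
Token 1: '957' -> integer_literal
Token 2: '%' -> operator
Token 3: '506' -> integer_literal
Token 4: '+' -> operator
Token 5: 'a' -> identifier
Token 6: '%' -> operator
Token 7: 'b' -> identifier
Token 8: '/' -> operator
Token 9: '549' -> integer_literal
Total tokens: 9

9


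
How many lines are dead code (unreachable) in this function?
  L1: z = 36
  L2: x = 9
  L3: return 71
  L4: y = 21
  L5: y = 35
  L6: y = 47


Analyzing control flow:
  L1: reachable (before return)
  L2: reachable (before return)
  L3: reachable (return statement)
  L4: DEAD (after return at L3)
  L5: DEAD (after return at L3)
  L6: DEAD (after return at L3)
Return at L3, total lines = 6
Dead lines: L4 through L6
Count: 3

3


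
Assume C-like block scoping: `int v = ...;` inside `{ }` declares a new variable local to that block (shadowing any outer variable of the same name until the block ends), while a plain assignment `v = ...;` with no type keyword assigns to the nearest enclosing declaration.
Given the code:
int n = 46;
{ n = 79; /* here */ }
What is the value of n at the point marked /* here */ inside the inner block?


Analyzing scoping rules:
Outer scope: declares n = 46
Inner block: 'n = 79;' has no type keyword, so it is an assignment to the outer n (no shadowing)
Inside the block, after the assignment -> 79
Result: 79

79


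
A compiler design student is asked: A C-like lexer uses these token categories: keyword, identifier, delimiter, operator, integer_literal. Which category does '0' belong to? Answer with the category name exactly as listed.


Token: '0'
Checking categories:
  identifier: no
  integer_literal: YES
  operator: no
  keyword: no
  delimiter: no
Category: integer_literal

integer_literal


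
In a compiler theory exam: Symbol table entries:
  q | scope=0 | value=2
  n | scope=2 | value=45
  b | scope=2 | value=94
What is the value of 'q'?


Searching symbol table for 'q':
  q | scope=0 | value=2 <- MATCH
  n | scope=2 | value=45
  b | scope=2 | value=94
Found 'q' at scope 0 with value 2

2
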